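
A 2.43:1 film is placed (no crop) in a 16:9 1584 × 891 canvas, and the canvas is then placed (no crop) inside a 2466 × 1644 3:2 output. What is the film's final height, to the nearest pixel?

1015 px

Inside the 1584×891 canvas the film is width-limited at 1584.00 × 651.85.
Second fit — the 16:9 canvas into 2466×1644 spans the width: 2466.00 × 1387.12 (×1.5568 from 1584×891).
Applying the same ×1.5568: 651.85 → 1014.81.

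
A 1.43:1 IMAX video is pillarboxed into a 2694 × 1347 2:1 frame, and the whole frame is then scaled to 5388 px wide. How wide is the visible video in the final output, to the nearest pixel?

3852 px

Fitted into 2694×1347, the video spans the height; its width is 1347 × 1.430 ≈ 1926.21 px.
Resizing to 5388 px wide multiplies everything by 2.0000: 1926.21 → 3852.42 px.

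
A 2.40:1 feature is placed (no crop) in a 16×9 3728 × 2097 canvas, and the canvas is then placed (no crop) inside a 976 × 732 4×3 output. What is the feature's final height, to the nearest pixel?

407 px

Inside the 3728×2097 canvas the feature is width-limited at 3728.00 × 1553.33.
Second fit — the 16×9 canvas into 976×732 spans the width: 976.00 × 549.00 (×0.2618 from 3728×2097).
Applying the same ×0.2618: 1553.33 → 406.67.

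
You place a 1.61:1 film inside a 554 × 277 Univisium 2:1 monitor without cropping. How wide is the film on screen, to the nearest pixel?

446 px

1.61:1 is narrower than Univisium 2:1, so it spans the full height.
That makes the image 445.97 px wide (277 × 1.610).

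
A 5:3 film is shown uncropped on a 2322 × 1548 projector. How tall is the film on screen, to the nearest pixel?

5:3 is wider than 3×2, so it spans the full width.
That makes the image 1393.20 px tall (2322 × 3/5).

1393 px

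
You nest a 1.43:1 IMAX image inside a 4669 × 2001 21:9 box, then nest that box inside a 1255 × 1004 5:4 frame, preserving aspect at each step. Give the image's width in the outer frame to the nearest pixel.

First fit — 1.43:1 IMAX into 4669×2001 spans the height: 2861.43 × 2001.00.
Second fit — the 21:9 canvas into 1255×1004 spans the width: 1255.00 × 537.86 (×0.2688 from 4669×2001).
So the image's width is 2861.43 × 0.2688 ≈ 769.14.

769 px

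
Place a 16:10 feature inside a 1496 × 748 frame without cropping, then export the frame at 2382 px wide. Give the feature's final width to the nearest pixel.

1906 px

At 1496×748 the feature is height-limited, so width = 748 × 16/10 ≈ 1196.80 px.
The frame scales by 2382/1496 = 1.5922; 1196.80 × 1.5922 ≈ 1905.60 px.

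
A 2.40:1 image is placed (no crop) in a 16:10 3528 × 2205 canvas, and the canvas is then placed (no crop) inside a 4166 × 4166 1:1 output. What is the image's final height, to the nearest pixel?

First fit — 2.40:1 into 3528×2205 spans the width: 3528.00 × 1470.00.
The 16:10 canvas is width-limited in 4166×4166, giving 4166.00 × 2603.75; scale factor 1.1808.
Applying the same ×1.1808: 1470.00 → 1735.83.

1736 px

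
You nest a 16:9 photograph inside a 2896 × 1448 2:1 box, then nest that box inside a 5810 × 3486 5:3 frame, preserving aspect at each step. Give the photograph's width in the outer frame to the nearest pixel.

First fit — 16:9 into 2896×1448 spans the height: 2574.22 × 1448.00.
Second fit — the 2:1 canvas into 5810×3486 spans the width: 5810.00 × 2905.00 (×2.0062 from 2896×1448).
So the photograph's width is 2574.22 × 2.0062 ≈ 5164.44.

5164 px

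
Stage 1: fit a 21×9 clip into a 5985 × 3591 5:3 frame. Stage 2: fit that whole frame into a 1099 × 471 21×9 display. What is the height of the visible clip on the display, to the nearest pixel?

336 px

First fit — 21×9 into 5985×3591 spans the width: 5985.00 × 2565.00.
The 5:3 canvas is height-limited in 1099×471, giving 785.00 × 471.00; scale factor 0.1312.
Applying the same ×0.1312: 2565.00 → 336.43.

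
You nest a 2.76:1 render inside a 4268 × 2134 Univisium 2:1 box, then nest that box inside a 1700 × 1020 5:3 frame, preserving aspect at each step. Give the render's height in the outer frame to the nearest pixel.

Inside the 4268×2134 canvas the render is width-limited at 4268.00 × 1546.38.
The Univisium 2:1 canvas is width-limited in 1700×1020, giving 1700.00 × 850.00; scale factor 0.3983.
Applying the same ×0.3983: 1546.38 → 615.94.

616 px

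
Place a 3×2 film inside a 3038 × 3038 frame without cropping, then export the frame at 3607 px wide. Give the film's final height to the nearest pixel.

2405 px

At 3038×3038 the film is width-limited, so height = 3038 × 2/3 ≈ 2025.33 px.
The frame scales by 3607/3038 = 1.1873; 2025.33 × 1.1873 ≈ 2404.67 px.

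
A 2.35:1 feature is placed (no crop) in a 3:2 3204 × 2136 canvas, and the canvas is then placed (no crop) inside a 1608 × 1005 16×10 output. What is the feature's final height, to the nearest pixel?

641 px

2.35:1 in 3204×2136: fills the width, so the feature is 3204.00 × 1363.40.
The 3:2 canvas is height-limited in 1608×1005, giving 1507.50 × 1005.00; scale factor 0.4705.
Applying the same ×0.4705: 1363.40 → 641.49.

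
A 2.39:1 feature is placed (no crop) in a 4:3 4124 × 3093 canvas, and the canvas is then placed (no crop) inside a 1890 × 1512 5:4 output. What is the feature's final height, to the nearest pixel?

First fit — 2.39:1 into 4124×3093 spans the width: 4124.00 × 1725.52.
The 4:3 canvas is width-limited in 1890×1512, giving 1890.00 × 1417.50; scale factor 0.4583.
Applying the same ×0.4583: 1725.52 → 790.79.

791 px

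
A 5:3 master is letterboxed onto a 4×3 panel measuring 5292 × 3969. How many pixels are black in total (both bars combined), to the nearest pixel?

4200790 pixels

5:3 (1.667) > 4×3 (1.333), so the master fills the width.
The master is 5292 × 3/5 ≈ 3175.2000 px tall.
Black = 3969 − 3175.2000 = 793.8000 px.
That's 793.8000 × 5292 ≈ 4200790 black pixels.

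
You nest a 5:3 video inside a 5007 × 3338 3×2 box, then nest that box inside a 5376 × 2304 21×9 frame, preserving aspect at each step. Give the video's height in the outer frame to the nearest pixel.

Inside the 5007×3338 canvas the video is width-limited at 5007.00 × 3004.20.
Second fit — the 3×2 canvas into 5376×2304 spans the height: 3456.00 × 2304.00 (×0.6902 from 5007×3338).
So the video's height is 3004.20 × 0.6902 ≈ 2073.60.

2074 px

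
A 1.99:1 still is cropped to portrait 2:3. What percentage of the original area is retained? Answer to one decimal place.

33.5%

The height stays; only width is cut (since portrait 2:3 is narrower than 1.99:1).
Fraction kept = (0.667)/(1.990) ≈ 33.50%.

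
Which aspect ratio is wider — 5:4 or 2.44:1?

2.44:1

5:4 = 1.25 and 2.44; 2.44 > 1.25.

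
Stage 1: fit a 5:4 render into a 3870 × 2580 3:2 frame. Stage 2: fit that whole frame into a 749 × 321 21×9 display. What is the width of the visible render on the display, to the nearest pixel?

5:4 in 3870×2580: fills the height, so the render is 3225.00 × 2580.00.
The 3:2 canvas is height-limited in 749×321, giving 481.50 × 321.00; scale factor 0.1244.
The render scales with it: width 3225.00 × 0.1244 ≈ 401.25.

401 px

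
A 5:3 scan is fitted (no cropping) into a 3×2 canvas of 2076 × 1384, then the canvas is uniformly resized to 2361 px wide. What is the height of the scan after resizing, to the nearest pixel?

In the 2076×1384 frame the scan fills the width: height = 2076 × 3/5 ≈ 1245.60 px.
The frame scales by 2361/2076 = 1.1373; 1245.60 × 1.1373 ≈ 1416.60 px.

1417 px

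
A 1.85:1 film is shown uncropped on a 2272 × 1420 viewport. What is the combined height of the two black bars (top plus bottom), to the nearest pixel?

192 px

1.85:1 (1.850) > 16×10 (1.600), so the film fills the width.
That makes the image 1228.11 px tall (2272 / 1.850).
Leftover height: 1420 − 1228.11 = 191.89 px.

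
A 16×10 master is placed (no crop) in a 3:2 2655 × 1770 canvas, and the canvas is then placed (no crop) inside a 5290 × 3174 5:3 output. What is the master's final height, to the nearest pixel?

2976 px

First fit — 16×10 into 2655×1770 spans the width: 2655.00 × 1659.38.
The 3:2 canvas is height-limited in 5290×3174, giving 4761.00 × 3174.00; scale factor 1.7932.
So the master's height is 1659.38 × 1.7932 ≈ 2975.62.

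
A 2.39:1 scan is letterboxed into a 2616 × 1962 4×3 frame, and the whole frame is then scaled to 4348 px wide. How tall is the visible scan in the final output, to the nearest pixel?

1819 px

At 2616×1962 the scan is width-limited, so height = 2616 / 2.390 ≈ 1094.56 px.
Resizing to 4348 px wide multiplies everything by 1.6621: 1094.56 → 1819.25 px.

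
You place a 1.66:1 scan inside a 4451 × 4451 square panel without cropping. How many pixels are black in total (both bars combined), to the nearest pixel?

7876822 pixels

1.66:1 is wider than square, so it spans the full width.
Content height = 4451 / 1.660 ≈ 2681.3253 px.
Black = 4451 − 2681.3253 = 1769.6747 px.
That's 1769.6747 × 4451 ≈ 7876822 black pixels.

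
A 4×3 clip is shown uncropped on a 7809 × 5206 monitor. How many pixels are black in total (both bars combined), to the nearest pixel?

4517073 pixels

4×3 (1.333) < 3×2 (1.500), so the clip fills the height.
The clip is 5206 × 4/3 ≈ 6941.3333 px wide.
Leftover width: 7809 − 6941.3333 = 867.6667 px.
That's 867.6667 × 5206 ≈ 4517073 black pixels.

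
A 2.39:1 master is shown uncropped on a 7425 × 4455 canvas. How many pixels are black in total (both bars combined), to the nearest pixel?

Since 2.390 > 1.667, the master is width-limited.
The master is 7425 / 2.390 ≈ 3106.6946 px tall.
Black = 4455 − 3106.6946 = 1348.3054 px.
Across the 7425-px span: 1348.3054 × 7425 ≈ 10011168 px.

10011168 pixels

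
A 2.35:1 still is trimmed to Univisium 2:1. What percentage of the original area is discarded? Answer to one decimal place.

Univisium 2:1 is narrower than 2.35:1, so the crop keeps the full height and trims the width.
(2.000)/(2.350) ≈ 0.851 of the area survives, leaving 14.89% discarded.

14.9%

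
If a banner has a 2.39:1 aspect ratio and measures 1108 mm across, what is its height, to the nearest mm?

464 mm

1108 / 2.390 = 463.60.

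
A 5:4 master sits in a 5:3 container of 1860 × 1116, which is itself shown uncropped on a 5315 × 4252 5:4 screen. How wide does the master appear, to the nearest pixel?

3986 px

5:4 in 1860×1116: fills the height, so the master is 1395.00 × 1116.00.
The 5:3 canvas is width-limited in 5315×4252, giving 5315.00 × 3189.00; scale factor 2.8575.
So the master's width is 1395.00 × 2.8575 ≈ 3986.25.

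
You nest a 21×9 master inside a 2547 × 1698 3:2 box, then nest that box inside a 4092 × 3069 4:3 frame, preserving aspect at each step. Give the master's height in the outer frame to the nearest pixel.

First fit — 21×9 into 2547×1698 spans the width: 2547.00 × 1091.57.
Second fit — the 3:2 canvas into 4092×3069 spans the width: 4092.00 × 2728.00 (×1.6066 from 2547×1698).
Applying the same ×1.6066: 1091.57 → 1753.71.

1754 px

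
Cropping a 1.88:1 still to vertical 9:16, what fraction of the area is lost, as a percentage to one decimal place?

Going from 1.88:1 to vertical 9:16 means cutting width while keeping height.
Area ratio = (0.562)/(1.880) = 29.92%; the remaining 70.08% is cropped out.

70.1%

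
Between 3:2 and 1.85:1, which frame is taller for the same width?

3:2

3:2 = 1.5 and 1.85; 1.85 > 1.5. The smaller width-to-height ratio is the taller frame.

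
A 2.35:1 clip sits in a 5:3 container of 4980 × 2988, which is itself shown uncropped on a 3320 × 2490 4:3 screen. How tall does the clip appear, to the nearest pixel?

Inside the 4980×2988 canvas the clip is width-limited at 4980.00 × 2119.15.
5:3 in 3320×2490: fills the width, so the intermediate becomes 3320.00 × 1992.00 — a scale of ×0.6667.
So the clip's height is 2119.15 × 0.6667 ≈ 1412.77.

1413 px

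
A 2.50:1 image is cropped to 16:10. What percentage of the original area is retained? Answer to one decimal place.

64.0%

Going from 2.50:1 to 16:10 means cutting width while keeping height.
(1.600)/(2.500) ≈ 0.640 of the area survives.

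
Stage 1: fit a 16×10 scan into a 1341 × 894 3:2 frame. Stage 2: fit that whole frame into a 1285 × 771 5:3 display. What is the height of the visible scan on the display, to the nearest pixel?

723 px

First fit — 16×10 into 1341×894 spans the width: 1341.00 × 838.12.
Second fit — the 3:2 canvas into 1285×771 spans the height: 1156.50 × 771.00 (×0.8624 from 1341×894).
Applying the same ×0.8624: 838.12 → 722.81.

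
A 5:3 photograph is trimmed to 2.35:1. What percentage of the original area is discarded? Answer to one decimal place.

29.1%

Going from 5:3 to 2.35:1 means cutting height while keeping width.
Fraction kept = (1.667)/(2.350) ≈ 70.92%, so 29.08% is lost.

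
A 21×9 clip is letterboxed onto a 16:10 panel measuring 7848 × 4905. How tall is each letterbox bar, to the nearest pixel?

21×9 (2.333) > 16:10 (1.600), so the clip fills the width.
Content height = 7848 × 9/21 ≈ 3363.43 px.
Black = 4905 − 3363.43 = 1541.57 px, or 770.79 per bar.

771 px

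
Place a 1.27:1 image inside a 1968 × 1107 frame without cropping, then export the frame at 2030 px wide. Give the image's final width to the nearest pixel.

1450 px

In the 1968×1107 frame the image fills the height: width = 1107 × 1.270 ≈ 1405.89 px.
The frame scales by 2030/1968 = 1.0315; 1405.89 × 1.0315 ≈ 1450.18 px.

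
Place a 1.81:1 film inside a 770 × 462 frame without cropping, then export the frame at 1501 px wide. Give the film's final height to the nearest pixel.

At 770×462 the film is width-limited, so height = 770 / 1.810 ≈ 425.41 px.
Resizing to 1501 px wide multiplies everything by 1.9494: 425.41 → 829.28 px.

829 px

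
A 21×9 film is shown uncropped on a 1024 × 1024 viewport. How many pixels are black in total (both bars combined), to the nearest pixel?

599186 pixels

21×9 (2.333) > square (1.000), so the film fills the width.
That makes the image 438.8571 px tall (1024 × 9/21).
1024 − 438.8571 = 585.1429 px of bars.
Bar area = 585.1429 × 1024 ≈ 599186 px.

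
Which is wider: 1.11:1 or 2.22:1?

1.11 and 2.22; 2.22 > 1.11.

2.22:1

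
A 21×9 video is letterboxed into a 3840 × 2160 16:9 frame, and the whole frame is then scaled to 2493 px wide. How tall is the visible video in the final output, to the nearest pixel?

At 3840×2160 the video is width-limited, so height = 3840 × 9/21 ≈ 1645.71 px.
Resizing to 2493 px wide multiplies everything by 0.6492: 1645.71 → 1068.43 px.

1068 px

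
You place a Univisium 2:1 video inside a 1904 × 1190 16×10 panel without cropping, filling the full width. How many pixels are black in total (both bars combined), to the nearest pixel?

453152 pixels

The video is 1904 × 1/2 ≈ 952.0000 px tall.
Leftover height: 1190 − 952.0000 = 238.0000 px.
Bar area = 238.0000 × 1904 ≈ 453152 px.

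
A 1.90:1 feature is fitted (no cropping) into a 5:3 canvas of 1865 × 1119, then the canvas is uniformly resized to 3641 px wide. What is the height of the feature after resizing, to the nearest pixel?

1916 px

At 1865×1119 the feature is width-limited, so height = 1865 / 1.900 ≈ 981.58 px.
Resizing to 3641 px wide multiplies everything by 1.9523: 981.58 → 1916.32 px.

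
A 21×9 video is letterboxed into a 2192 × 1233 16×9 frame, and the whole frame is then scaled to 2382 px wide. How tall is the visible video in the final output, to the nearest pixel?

1021 px

Fitted into 2192×1233, the video spans the width; its height is 2192 × 9/21 ≈ 939.43 px.
The frame scales by 2382/2192 = 1.0867; 939.43 × 1.0867 ≈ 1020.86 px.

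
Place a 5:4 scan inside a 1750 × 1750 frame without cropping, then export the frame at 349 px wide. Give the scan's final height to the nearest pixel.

In the 1750×1750 frame the scan fills the width: height = 1750 × 4/5 ≈ 1400.00 px.
Resizing to 349 px wide multiplies everything by 0.1994: 1400.00 → 279.20 px.

279 px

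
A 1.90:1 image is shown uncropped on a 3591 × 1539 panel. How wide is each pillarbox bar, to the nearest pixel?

Since 1.900 < 2.333, the image is height-limited.
That makes the image 2924.10 px wide (1539 × 1.900).
Black = 3591 − 2924.10 = 666.90 px, or 333.45 per bar.

333 px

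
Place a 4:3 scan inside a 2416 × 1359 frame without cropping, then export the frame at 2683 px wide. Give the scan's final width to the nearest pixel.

2012 px

At 2416×1359 the scan is height-limited, so width = 1359 × 4/3 ≈ 1812.00 px.
The frame scales by 2683/2416 = 1.1105; 1812.00 × 1.1105 ≈ 2012.25 px.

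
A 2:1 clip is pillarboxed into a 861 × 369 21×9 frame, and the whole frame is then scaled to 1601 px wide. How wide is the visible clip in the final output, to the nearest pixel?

1372 px

At 861×369 the clip is height-limited, so width = 369 × 2/1 ≈ 738.00 px.
Scaling 861 → 1601 is ×1.8595, so the width becomes 738.00 × 1.8595 ≈ 1372.29 px.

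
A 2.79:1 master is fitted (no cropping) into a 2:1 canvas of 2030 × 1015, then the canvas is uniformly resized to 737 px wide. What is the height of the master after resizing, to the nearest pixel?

Fitted into 2030×1015, the master spans the width; its height is 2030 / 2.790 ≈ 727.60 px.
The frame scales by 737/2030 = 0.3631; 727.60 × 0.3631 ≈ 264.16 px.

264 px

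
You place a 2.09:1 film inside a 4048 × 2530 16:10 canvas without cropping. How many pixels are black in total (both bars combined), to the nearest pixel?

2401103 pixels

2.09:1 (2.090) > 16:10 (1.600), so the film fills the width.
The film is 4048 / 2.090 ≈ 1936.8421 px tall.
Leftover height: 2530 − 1936.8421 = 593.1579 px.
Bar area = 593.1579 × 4048 ≈ 2401103 px.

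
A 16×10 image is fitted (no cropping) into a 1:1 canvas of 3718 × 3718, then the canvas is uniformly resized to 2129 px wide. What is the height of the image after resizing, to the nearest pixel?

1331 px

At 3718×3718 the image is width-limited, so height = 3718 × 10/16 ≈ 2323.75 px.
Resizing to 2129 px wide multiplies everything by 0.5726: 2323.75 → 1330.62 px.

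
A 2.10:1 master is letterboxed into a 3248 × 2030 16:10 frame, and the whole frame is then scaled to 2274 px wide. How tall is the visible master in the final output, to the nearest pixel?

At 3248×2030 the master is width-limited, so height = 3248 / 2.100 ≈ 1546.67 px.
Resizing to 2274 px wide multiplies everything by 0.7001: 1546.67 → 1082.86 px.

1083 px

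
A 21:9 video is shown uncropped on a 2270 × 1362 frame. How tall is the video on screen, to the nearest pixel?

973 px

21:9 (2.333) > 5:3 (1.667), so the video fills the width.
The video is 2270 × 9/21 ≈ 972.86 px tall.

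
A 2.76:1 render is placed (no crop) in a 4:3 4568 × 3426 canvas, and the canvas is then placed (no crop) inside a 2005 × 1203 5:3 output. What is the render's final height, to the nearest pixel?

581 px

First fit — 2.76:1 into 4568×3426 spans the width: 4568.00 × 1655.07.
4:3 in 2005×1203: fills the height, so the intermediate becomes 1604.00 × 1203.00 — a scale of ×0.3511.
So the render's height is 1655.07 × 0.3511 ≈ 581.16.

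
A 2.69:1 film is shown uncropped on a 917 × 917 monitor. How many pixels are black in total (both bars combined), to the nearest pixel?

2.69:1 (2.690) > square (1.000), so the film fills the width.
The film is 917 / 2.690 ≈ 340.8922 px tall.
917 − 340.8922 = 576.1078 px of bars.
Bar area = 576.1078 × 917 ≈ 528291 px.

528291 pixels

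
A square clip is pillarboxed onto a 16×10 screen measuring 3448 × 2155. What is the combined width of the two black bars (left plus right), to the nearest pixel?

Since 1.000 < 1.600, the clip is height-limited.
That makes the image 2155.00 px wide (2155 × 1/1).
Leftover width: 3448 − 2155.00 = 1293.00 px.

1293 px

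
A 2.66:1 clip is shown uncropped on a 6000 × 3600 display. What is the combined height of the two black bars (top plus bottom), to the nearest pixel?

2.66:1 is wider than 5:3, so it spans the full width.
Content height = 6000 / 2.660 ≈ 2255.64 px.
Leftover height: 3600 − 2255.64 = 1344.36 px.

1344 px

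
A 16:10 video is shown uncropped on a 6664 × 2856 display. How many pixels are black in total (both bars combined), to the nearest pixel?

5981606 pixels

16:10 (1.600) < 21×9 (2.333), so the video fills the height.
The video is 2856 × 16/10 ≈ 4569.6000 px wide.
Leftover width: 6664 − 4569.6000 = 2094.4000 px.
That's 2094.4000 × 2856 ≈ 5981606 black pixels.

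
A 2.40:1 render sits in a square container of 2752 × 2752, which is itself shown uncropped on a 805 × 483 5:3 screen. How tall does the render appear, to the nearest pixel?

2.40:1 in 2752×2752: fills the width, so the render is 2752.00 × 1146.67.
Second fit — the square canvas into 805×483 spans the height: 483.00 × 483.00 (×0.1755 from 2752×2752).
Applying the same ×0.1755: 1146.67 → 201.25.

201 px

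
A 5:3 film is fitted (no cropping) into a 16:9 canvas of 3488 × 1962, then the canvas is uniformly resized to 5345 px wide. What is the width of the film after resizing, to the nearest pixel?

5011 px

Fitted into 3488×1962, the film spans the height; its width is 1962 × 5/3 ≈ 3270.00 px.
Resizing to 5345 px wide multiplies everything by 1.5324: 3270.00 → 5010.94 px.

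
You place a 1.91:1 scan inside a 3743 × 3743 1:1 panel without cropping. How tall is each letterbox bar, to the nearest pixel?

1.91:1 (1.910) > 1:1 (1.000), so the scan fills the width.
Content height = 3743 / 1.910 ≈ 1959.69 px.
Black = 3743 − 1959.69 = 1783.31 px, or 891.66 per bar.

892 px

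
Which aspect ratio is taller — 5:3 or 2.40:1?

5:3 = 1.667 and 2.4; 2.4 > 1.667. The smaller width-to-height ratio is the taller frame.

5:3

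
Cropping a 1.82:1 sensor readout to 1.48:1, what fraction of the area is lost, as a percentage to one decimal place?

18.7%

1.48:1 is narrower than 1.82:1, so the crop keeps the full height and trims the width.
Area ratio = (1.480)/(1.820) = 81.32%; the remaining 18.68% is cropped out.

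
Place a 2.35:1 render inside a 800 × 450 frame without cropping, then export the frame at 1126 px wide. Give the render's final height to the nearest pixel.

479 px

In the 800×450 frame the render fills the width: height = 800 / 2.350 ≈ 340.43 px.
The frame scales by 1126/800 = 1.4075; 340.43 × 1.4075 ≈ 479.15 px.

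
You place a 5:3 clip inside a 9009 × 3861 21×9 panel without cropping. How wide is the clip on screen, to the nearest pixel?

5:3 (1.667) < 21×9 (2.333), so the clip fills the height.
That makes the image 6435.00 px wide (3861 × 5/3).

6435 px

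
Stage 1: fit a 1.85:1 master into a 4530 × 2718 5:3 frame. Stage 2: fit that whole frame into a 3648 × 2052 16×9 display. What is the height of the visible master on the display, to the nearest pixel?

1849 px

1.85:1 in 4530×2718: fills the width, so the master is 4530.00 × 2448.65.
Second fit — the 5:3 canvas into 3648×2052 spans the height: 3420.00 × 2052.00 (×0.7550 from 4530×2718).
The master scales with it: height 2448.65 × 0.7550 ≈ 1848.65.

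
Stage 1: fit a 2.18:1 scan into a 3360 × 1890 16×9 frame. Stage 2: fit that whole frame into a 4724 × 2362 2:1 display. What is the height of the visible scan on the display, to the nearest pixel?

2.18:1 in 3360×1890: fills the width, so the scan is 3360.00 × 1541.28.
The 16×9 canvas is height-limited in 4724×2362, giving 4199.11 × 2362.00; scale factor 1.2497.
The scan scales with it: height 1541.28 × 1.2497 ≈ 1926.20.

1926 px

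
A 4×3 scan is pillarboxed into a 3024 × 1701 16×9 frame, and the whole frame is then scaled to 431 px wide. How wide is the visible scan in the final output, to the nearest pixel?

323 px

At 3024×1701 the scan is height-limited, so width = 1701 × 4/3 ≈ 2268.00 px.
Scaling 3024 → 431 is ×0.1425, so the width becomes 2268.00 × 0.1425 ≈ 323.25 px.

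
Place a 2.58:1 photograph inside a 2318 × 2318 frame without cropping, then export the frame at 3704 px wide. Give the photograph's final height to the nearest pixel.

At 2318×2318 the photograph is width-limited, so height = 2318 / 2.580 ≈ 898.45 px.
Scaling 2318 → 3704 is ×1.5979, so the height becomes 898.45 × 1.5979 ≈ 1435.66 px.

1436 px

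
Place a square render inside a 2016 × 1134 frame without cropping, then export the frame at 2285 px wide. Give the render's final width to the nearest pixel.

1285 px

At 2016×1134 the render is height-limited, so width = 1134 × 1/1 ≈ 1134.00 px.
Scaling 2016 → 2285 is ×1.1334, so the width becomes 1134.00 × 1.1334 ≈ 1285.31 px.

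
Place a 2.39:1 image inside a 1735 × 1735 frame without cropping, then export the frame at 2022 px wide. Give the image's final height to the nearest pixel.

In the 1735×1735 frame the image fills the width: height = 1735 / 2.390 ≈ 725.94 px.
Resizing to 2022 px wide multiplies everything by 1.1654: 725.94 → 846.03 px.

846 px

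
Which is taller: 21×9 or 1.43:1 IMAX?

21×9 = 2.333 and 1.43; 2.333 > 1.43. The smaller width-to-height ratio is the taller frame.

1.43:1 IMAX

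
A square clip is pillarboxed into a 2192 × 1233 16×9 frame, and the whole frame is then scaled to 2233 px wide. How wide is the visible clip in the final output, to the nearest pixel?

At 2192×1233 the clip is height-limited, so width = 1233 × 1/1 ≈ 1233.00 px.
Scaling 2192 → 2233 is ×1.0187, so the width becomes 1233.00 × 1.0187 ≈ 1256.06 px.

1256 px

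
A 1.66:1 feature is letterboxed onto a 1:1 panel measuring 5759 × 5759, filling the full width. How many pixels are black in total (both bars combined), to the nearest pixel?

13186514 pixels

Content height = 5759 / 1.660 ≈ 3469.2771 px.
5759 − 3469.2771 = 2289.7229 px of bars.
Across the 5759-px span: 2289.7229 × 5759 ≈ 13186514 px.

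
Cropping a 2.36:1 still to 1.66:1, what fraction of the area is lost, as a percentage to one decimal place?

29.7%

The height stays; only width is cut (since 1.66:1 is narrower than 2.36:1).
Fraction kept = (1.660)/(2.360) ≈ 70.34%, so 29.66% is lost.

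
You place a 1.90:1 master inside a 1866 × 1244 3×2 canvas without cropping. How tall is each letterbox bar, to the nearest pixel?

1.90:1 (1.900) > 3×2 (1.500), so the master fills the width.
The master is 1866 / 1.900 ≈ 982.11 px tall.
Black = 1244 − 982.11 = 261.89 px, or 130.95 per bar.

131 px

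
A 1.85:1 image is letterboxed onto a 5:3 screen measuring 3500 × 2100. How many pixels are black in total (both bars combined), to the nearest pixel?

728378 pixels

Since 1.850 > 1.667, the image is width-limited.
Content height = 3500 / 1.850 ≈ 1891.8919 px.
2100 − 1891.8919 = 208.1081 px of bars.
That's 208.1081 × 3500 ≈ 728378 black pixels.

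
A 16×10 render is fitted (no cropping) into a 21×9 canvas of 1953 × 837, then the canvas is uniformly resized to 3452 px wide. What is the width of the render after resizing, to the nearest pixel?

2367 px

Fitted into 1953×837, the render spans the height; its width is 837 × 16/10 ≈ 1339.20 px.
Resizing to 3452 px wide multiplies everything by 1.7675: 1339.20 → 2367.09 px.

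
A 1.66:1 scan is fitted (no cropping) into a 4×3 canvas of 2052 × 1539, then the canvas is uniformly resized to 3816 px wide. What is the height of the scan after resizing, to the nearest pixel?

2299 px

In the 2052×1539 frame the scan fills the width: height = 2052 / 1.660 ≈ 1236.14 px.
The frame scales by 3816/2052 = 1.8596; 1236.14 × 1.8596 ≈ 2298.80 px.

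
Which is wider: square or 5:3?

square = 1 and 5:3 = 1.667; 1.667 > 1.

5:3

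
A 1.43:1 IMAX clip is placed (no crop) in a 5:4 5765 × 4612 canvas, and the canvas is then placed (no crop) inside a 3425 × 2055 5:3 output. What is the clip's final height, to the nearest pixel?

First fit — 1.43:1 IMAX into 5765×4612 spans the width: 5765.00 × 4031.47.
Second fit — the 5:4 canvas into 3425×2055 spans the height: 2568.75 × 2055.00 (×0.4456 from 5765×4612).
The clip scales with it: height 4031.47 × 0.4456 ≈ 1796.33.

1796 px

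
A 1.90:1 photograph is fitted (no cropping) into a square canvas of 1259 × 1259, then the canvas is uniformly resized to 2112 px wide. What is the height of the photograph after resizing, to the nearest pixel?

In the 1259×1259 frame the photograph fills the width: height = 1259 / 1.900 ≈ 662.63 px.
Scaling 1259 → 2112 is ×1.6775, so the height becomes 662.63 × 1.6775 ≈ 1111.58 px.

1112 px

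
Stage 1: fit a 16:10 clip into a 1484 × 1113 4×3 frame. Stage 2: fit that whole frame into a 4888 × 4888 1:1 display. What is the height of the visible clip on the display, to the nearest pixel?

3055 px

16:10 in 1484×1113: fills the width, so the clip is 1484.00 × 927.50.
4×3 in 4888×4888: fills the width, so the intermediate becomes 4888.00 × 3666.00 — a scale of ×3.2938.
Applying the same ×3.2938: 927.50 → 3055.00.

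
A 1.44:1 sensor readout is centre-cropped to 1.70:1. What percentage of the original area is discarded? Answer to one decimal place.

15.3%

1.70:1 is wider than 1.44:1, so the crop keeps the full width and trims the height.
Area ratio = (1.440)/(1.700) = 84.71%; the remaining 15.29% is cropped out.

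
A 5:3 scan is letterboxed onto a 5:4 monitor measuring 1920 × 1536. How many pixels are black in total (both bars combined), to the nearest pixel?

5:3 (1.667) > 5:4 (1.250), so the scan fills the width.
That makes the image 1152.0000 px tall (1920 × 3/5).
1536 − 1152.0000 = 384.0000 px of bars.
That's 384.0000 × 1920 ≈ 737280 black pixels.

737280 pixels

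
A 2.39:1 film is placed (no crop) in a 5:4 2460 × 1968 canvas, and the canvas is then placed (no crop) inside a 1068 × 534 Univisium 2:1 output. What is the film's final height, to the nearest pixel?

2.39:1 in 2460×1968: fills the width, so the film is 2460.00 × 1029.29.
The 5:4 canvas is height-limited in 1068×534, giving 667.50 × 534.00; scale factor 0.2713.
So the film's height is 1029.29 × 0.2713 ≈ 279.29.

279 px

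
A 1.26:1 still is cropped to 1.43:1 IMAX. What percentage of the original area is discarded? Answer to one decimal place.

The width stays; only height is cut (since 1.43:1 IMAX is wider than 1.26:1).
Area ratio = (1.260)/(1.430) = 88.11%; the remaining 11.89% is cropped out.

11.9%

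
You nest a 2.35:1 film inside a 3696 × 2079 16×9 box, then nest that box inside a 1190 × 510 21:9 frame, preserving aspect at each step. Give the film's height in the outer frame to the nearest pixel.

386 px

Inside the 3696×2079 canvas the film is width-limited at 3696.00 × 1572.77.
Second fit — the 16×9 canvas into 1190×510 spans the height: 906.67 × 510.00 (×0.2453 from 3696×2079).
So the film's height is 1572.77 × 0.2453 ≈ 385.82.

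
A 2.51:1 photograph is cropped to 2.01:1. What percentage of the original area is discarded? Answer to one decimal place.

The height stays; only width is cut (since 2.01:1 is narrower than 2.51:1).
Area ratio = (2.010)/(2.510) = 80.08%; the remaining 19.92% is cropped out.

19.9%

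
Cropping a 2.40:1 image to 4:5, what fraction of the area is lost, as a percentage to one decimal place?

Going from 2.40:1 to 4:5 means cutting width while keeping height.
Fraction kept = (0.800)/(2.400) ≈ 33.33%, so 66.67% is lost.

66.7%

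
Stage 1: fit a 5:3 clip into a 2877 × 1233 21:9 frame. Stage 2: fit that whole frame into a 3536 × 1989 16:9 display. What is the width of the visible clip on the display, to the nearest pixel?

5:3 in 2877×1233: fills the height, so the clip is 2055.00 × 1233.00.
21:9 in 3536×1989: fills the width, so the intermediate becomes 3536.00 × 1515.43 — a scale of ×1.2291.
The clip scales with it: width 2055.00 × 1.2291 ≈ 2525.71.

2526 px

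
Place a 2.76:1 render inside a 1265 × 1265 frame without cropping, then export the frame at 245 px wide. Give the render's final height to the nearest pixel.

89 px

In the 1265×1265 frame the render fills the width: height = 1265 / 2.760 ≈ 458.33 px.
Resizing to 245 px wide multiplies everything by 0.1937: 458.33 → 88.77 px.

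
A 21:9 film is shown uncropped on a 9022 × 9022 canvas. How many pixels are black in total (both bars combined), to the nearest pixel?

21:9 is wider than 1:1, so it spans the full width.
That makes the image 3866.5714 px tall (9022 × 9/21).
Leftover height: 9022 − 3866.5714 = 5155.4286 px.
Bar area = 5155.4286 × 9022 ≈ 46512277 px.

46512277 pixels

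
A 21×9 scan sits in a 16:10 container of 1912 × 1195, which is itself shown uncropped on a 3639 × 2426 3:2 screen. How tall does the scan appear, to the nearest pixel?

21×9 in 1912×1195: fills the width, so the scan is 1912.00 × 819.43.
The 16:10 canvas is width-limited in 3639×2426, giving 3639.00 × 2274.38; scale factor 1.9032.
The scan scales with it: height 819.43 × 1.9032 ≈ 1559.57.

1560 px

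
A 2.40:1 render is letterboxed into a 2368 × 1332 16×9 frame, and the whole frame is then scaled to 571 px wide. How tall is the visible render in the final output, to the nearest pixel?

238 px

In the 2368×1332 frame the render fills the width: height = 2368 / 2.400 ≈ 986.67 px.
Scaling 2368 → 571 is ×0.2411, so the height becomes 986.67 × 0.2411 ≈ 237.92 px.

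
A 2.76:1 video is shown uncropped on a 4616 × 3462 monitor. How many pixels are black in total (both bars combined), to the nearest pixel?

2.76:1 (2.760) > 4:3 (1.333), so the video fills the width.
Content height = 4616 / 2.760 ≈ 1672.4638 px.
3462 − 1672.4638 = 1789.5362 px of bars.
Across the 4616-px span: 1789.5362 × 4616 ≈ 8260499 px.

8260499 pixels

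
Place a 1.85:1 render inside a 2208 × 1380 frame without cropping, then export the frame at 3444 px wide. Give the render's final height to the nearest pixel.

Fitted into 2208×1380, the render spans the width; its height is 2208 / 1.850 ≈ 1193.51 px.
Scaling 2208 → 3444 is ×1.5598, so the height becomes 1193.51 × 1.5598 ≈ 1861.62 px.

1862 px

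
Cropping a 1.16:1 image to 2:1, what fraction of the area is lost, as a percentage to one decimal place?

2:1 is wider than 1.16:1, so the crop keeps the full width and trims the height.
(1.160)/(2.000) ≈ 0.580 of the area survives, leaving 42.00% discarded.

42.0%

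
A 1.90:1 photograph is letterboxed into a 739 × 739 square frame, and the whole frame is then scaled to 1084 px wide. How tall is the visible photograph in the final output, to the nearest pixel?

At 739×739 the photograph is width-limited, so height = 739 / 1.900 ≈ 388.95 px.
The frame scales by 1084/739 = 1.4668; 388.95 × 1.4668 ≈ 570.53 px.

571 px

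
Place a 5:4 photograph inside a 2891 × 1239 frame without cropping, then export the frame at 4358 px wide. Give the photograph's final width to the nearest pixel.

In the 2891×1239 frame the photograph fills the height: width = 1239 × 5/4 ≈ 1548.75 px.
Scaling 2891 → 4358 is ×1.5074, so the width becomes 1548.75 × 1.5074 ≈ 2334.64 px.

2335 px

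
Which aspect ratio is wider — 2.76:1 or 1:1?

2.76:1

2.76 and 1; 2.76 > 1.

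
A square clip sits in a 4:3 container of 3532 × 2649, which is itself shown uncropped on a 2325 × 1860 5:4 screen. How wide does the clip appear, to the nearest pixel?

1744 px

First fit — square into 3532×2649 spans the height: 2649.00 × 2649.00.
The 4:3 canvas is width-limited in 2325×1860, giving 2325.00 × 1743.75; scale factor 0.6583.
The clip scales with it: width 2649.00 × 0.6583 ≈ 1743.75.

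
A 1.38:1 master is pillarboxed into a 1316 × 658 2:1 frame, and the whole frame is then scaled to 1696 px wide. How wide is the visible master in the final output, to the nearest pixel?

In the 1316×658 frame the master fills the height: width = 658 × 1.380 ≈ 908.04 px.
Resizing to 1696 px wide multiplies everything by 1.2888: 908.04 → 1170.24 px.

1170 px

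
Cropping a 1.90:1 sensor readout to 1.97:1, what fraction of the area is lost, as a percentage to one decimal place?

Going from 1.90:1 to 1.97:1 means cutting height while keeping width.
(1.900)/(1.970) ≈ 0.964 of the area survives, leaving 3.55% discarded.

3.6%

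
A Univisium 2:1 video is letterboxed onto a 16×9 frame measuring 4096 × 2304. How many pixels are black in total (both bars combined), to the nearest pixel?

Since 2.000 > 1.778, the video is width-limited.
That makes the image 2048.0000 px tall (4096 × 1/2).
Leftover height: 2304 − 2048.0000 = 256.0000 px.
Across the 4096-px span: 256.0000 × 4096 ≈ 1048576 px.

1048576 pixels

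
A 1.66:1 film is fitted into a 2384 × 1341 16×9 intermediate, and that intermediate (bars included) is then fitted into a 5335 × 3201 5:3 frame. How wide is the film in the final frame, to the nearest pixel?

1.66:1 in 2384×1341: fills the height, so the film is 2226.06 × 1341.00.
16×9 in 5335×3201: fills the width, so the intermediate becomes 5335.00 × 3000.94 — a scale of ×2.2378.
The film scales with it: width 2226.06 × 2.2378 ≈ 4981.56.

4982 px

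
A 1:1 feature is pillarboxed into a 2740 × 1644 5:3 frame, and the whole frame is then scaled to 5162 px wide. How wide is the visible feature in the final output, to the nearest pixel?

3097 px

In the 2740×1644 frame the feature fills the height: width = 1644 × 1/1 ≈ 1644.00 px.
Scaling 2740 → 5162 is ×1.8839, so the width becomes 1644.00 × 1.8839 ≈ 3097.20 px.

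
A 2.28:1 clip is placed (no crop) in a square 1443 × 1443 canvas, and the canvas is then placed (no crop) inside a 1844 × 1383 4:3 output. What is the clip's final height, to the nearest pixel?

2.28:1 in 1443×1443: fills the width, so the clip is 1443.00 × 632.89.
Second fit — the square canvas into 1844×1383 spans the height: 1383.00 × 1383.00 (×0.9584 from 1443×1443).
So the clip's height is 632.89 × 0.9584 ≈ 606.58.

607 px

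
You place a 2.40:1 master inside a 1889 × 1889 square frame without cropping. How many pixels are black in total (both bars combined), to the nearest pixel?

2.40:1 is wider than square, so it spans the full width.
The master is 1889 / 2.400 ≈ 787.0833 px tall.
Leftover height: 1889 − 787.0833 = 1101.9167 px.
Bar area = 1101.9167 × 1889 ≈ 2081521 px.

2081521 pixels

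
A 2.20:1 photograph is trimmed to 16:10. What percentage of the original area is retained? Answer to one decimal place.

16:10 is narrower than 2.20:1, so the crop keeps the full height and trims the width.
Area ratio = (1.600)/(2.200) = 72.73% retained.

72.7%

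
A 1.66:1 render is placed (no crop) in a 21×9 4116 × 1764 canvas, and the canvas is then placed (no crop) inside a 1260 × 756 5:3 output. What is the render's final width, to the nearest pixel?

896 px

1.66:1 in 4116×1764: fills the height, so the render is 2928.24 × 1764.00.
21×9 in 1260×756: fills the width, so the intermediate becomes 1260.00 × 540.00 — a scale of ×0.3061.
Applying the same ×0.3061: 2928.24 → 896.40.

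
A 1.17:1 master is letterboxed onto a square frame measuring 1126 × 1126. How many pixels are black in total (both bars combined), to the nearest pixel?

184221 pixels

1.17:1 (1.170) > square (1.000), so the master fills the width.
Content height = 1126 / 1.170 ≈ 962.3932 px.
Leftover height: 1126 − 962.3932 = 163.6068 px.
That's 163.6068 × 1126 ≈ 184221 black pixels.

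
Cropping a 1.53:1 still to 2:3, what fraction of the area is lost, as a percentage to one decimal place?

56.4%

Going from 1.53:1 to 2:3 means cutting width while keeping height.
(0.667)/(1.530) ≈ 0.436 of the area survives, leaving 56.43% discarded.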